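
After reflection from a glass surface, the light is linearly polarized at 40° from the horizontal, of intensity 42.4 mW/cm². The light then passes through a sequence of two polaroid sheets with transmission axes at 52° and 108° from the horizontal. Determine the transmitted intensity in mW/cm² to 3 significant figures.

I ≈ 12.7 mW/cm²

I₁ = 42.4 mW/cm² · cos²(12°) = 40.57 mW/cm².
I₂ = I₁ · cos²(56°) = 40.57 · 0.3127 = 12.69 mW/cm².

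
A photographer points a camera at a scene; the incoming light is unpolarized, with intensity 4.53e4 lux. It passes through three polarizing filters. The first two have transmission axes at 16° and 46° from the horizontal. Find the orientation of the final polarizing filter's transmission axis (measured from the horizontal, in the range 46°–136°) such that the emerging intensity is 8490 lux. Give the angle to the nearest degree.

θ ≈ 91°

Unpolarized light through the first polarizer → I₁ = ½ I₀, now polarized at 16°.
I₂ = I₁ cos²(46° − 16°) = 0.5 I₀ · cos²(30°) = 0.375 I₀.
Target fraction: 8490 / 4.53e4 lux = 0.1874 of I₀.
Need I₃/I₀ = 0.1874, so cos²(θ − 46°) = 0.1874 / 0.375 = 0.4998.
θ − 46° = arccos(√0.4998) = 45.0°, giving θ ≈ 46 + 45.0 = 91.0°.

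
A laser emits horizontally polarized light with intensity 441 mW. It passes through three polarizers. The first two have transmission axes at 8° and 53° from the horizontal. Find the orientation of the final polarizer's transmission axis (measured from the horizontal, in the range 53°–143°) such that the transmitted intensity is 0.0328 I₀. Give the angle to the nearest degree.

I₁ = I₀ cos²(8° − 0°) = I₀ cos²(8°) = 0.9806 I₀.
I₂ = I₁ cos²(53° − 8°) = 0.9806 I₀ · cos²(45°) = 0.4903 I₀.
Need I₃/I₀ = 0.0328, so cos²(θ − 53°) = 0.0328 / 0.4903 = 0.0669.
θ − 53° = arccos(√0.0669) = 75.0°, giving θ ≈ 53 + 75.0 = 128.0°.

θ ≈ 128°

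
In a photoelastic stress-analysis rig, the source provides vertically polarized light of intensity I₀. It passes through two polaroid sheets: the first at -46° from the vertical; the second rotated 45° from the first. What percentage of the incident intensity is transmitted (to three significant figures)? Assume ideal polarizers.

I₁ = I₀ cos²(-46° − 0°) = I₀ cos²(46°) = 0.4826 I₀.
I₂ = I₁ cos²(45°) = 0.4826 · 0.5 I₀ = 0.2413 I₀.
That is 24.13% of the incident intensity.

≈ 24.1%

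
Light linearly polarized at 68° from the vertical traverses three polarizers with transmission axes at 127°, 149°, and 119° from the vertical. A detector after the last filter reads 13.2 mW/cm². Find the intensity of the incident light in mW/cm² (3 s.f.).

I₀ ≈ 77.2 mW/cm²

By Malus's law, I₁ = I₀ cos²(127° − 68°) = I₀ cos²(59°) = 0.2653 I₀.
I₂ = I₁ cos²(149° − 127°) = 0.2653 I₀ · cos²(22°) = 0.228 I₀.
I₃ = I₂ cos²(119° − 149°) = 0.228 I₀ · cos²(30°) = 0.171 I₀.
So 13.2 mW/cm² = 0.171 I₀, giving I₀ = 13.2/0.171 = 77.18 mW/cm².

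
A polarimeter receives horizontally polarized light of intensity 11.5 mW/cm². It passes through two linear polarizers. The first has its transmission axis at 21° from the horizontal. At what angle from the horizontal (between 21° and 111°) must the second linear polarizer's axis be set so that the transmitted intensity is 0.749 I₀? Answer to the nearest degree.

I₁ = I₀ cos²(21° − 0°) = I₀ cos²(21°) = 0.8716 I₀.
Need I₂/I₀ = 0.749, so cos²(θ − 21°) = 0.749 / 0.8716 = 0.8594.
θ − 21° = arccos(√0.8594) = 22.0°, giving θ ≈ 21 + 22.0 = 43.0°.

θ ≈ 43°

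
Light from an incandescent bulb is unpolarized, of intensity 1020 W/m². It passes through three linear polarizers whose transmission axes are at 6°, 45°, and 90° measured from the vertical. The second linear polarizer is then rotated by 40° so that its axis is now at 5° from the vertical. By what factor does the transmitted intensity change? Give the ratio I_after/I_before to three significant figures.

Before rotation:
Unpolarized light through the first polarizer → I₁ = ½ I₀, now polarized at 6°.
I₂ = I₁ cos²(45° − 6°) = 0.5 I₀ · cos²(39°) = 0.302 I₀.
I₃ = I₂ cos²(90° − 45°) = 0.302 I₀ · cos²(45°) = 0.151 I₀.
After rotation:
Unpolarized light through the first polarizer → I₁ = ½ I₀, now polarized at 6°.
I₂ = I₁ cos²(5° − 6°) = 0.5 I₀ · cos²(1°) = 0.4998 I₀.
I₃ = I₂ cos²(90° − 5°) = 0.4998 I₀ · cos²(85°) = 0.003797 I₀.
Ratio = 0.003797 / 0.151 = 0.02515.

I_new/I_old ≈ 0.0251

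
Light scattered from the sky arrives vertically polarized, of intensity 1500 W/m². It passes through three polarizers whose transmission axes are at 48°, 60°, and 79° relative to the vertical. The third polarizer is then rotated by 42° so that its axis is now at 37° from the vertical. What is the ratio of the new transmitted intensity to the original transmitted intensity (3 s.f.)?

Before rotation:
By Malus's law, I₁ = I₀ cos²(48° − 0°) = I₀ cos²(48°) = 0.4477 I₀.
I₂ = I₁ cos²(60° − 48°) = 0.4477 I₀ · cos²(12°) = 0.4284 I₀.
I₃ = I₂ cos²(79° − 60°) = 0.4284 I₀ · cos²(19°) = 0.383 I₀.
After rotation:
I₁ = I₀ cos²(48° − 0°) = I₀ cos²(48°) = 0.4477 I₀.
I₂ = I₁ cos²(60° − 48°) = 0.4477 I₀ · cos²(12°) = 0.4284 I₀.
I₃ = I₂ cos²(37° − 60°) = 0.4284 I₀ · cos²(23°) = 0.363 I₀.
Ratio = 0.363 / 0.383 = 0.9478.

I_new/I_old ≈ 0.948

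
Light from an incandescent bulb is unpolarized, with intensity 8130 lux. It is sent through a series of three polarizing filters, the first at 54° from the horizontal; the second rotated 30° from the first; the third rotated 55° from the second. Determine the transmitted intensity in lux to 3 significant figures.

I ≈ 1000 lux

Unpolarized light through the first polarizer → I₁ = 8130 lux/2 = 4065 lux, polarized at 54°.
I₂ = I₁ · cos²(30°) = 4065 · 0.75 = 3049 lux.
I₃ = I₂ · cos²(55°) = 3049 · 0.329 = 1003 lux.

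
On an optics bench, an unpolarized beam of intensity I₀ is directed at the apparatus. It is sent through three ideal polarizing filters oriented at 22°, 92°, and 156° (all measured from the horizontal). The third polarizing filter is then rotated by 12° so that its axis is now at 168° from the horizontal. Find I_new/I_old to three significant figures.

Before rotation:
Unpolarized light through the first polarizer → I₁ = ½ I₀, now polarized at 22°.
I₂ = I₁ cos²(92° − 22°) = 0.5 I₀ · cos²(70°) = 0.05849 I₀.
I₃ = I₂ cos²(156° − 92°) = 0.05849 I₀ · cos²(64°) = 0.01124 I₀.
After rotation:
Unpolarized light through the first polarizer → I₁ = ½ I₀, now polarized at 22°.
I₂ = I₁ cos²(92° − 22°) = 0.5 I₀ · cos²(70°) = 0.05849 I₀.
I₃ = I₂ cos²(168° − 92°) = 0.05849 I₀ · cos²(76°) = 0.003423 I₀.
Ratio = 0.003423 / 0.01124 = 0.3046.

I_new/I_old ≈ 0.305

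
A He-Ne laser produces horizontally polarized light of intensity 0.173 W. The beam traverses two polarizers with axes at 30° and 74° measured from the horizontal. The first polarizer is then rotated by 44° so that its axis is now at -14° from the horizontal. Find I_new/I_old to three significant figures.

Before rotation:
I₁ = I₀ cos²(30° − 0°) = I₀ cos²(30°) = 0.75 I₀.
I₂ = I₁ cos²(74° − 30°) = 0.75 I₀ · cos²(44°) = 0.3881 I₀.
After rotation:
I₁ = I₀ cos²(-14° − 0°) = I₀ cos²(14°) = 0.9415 I₀.
I₂ = I₁ cos²(74° + 14°) = 0.9415 I₀ · cos²(88°) = 0.001147 I₀.
Ratio = 0.001147 / 0.3881 = 0.002955.

I_new/I_old ≈ 0.00295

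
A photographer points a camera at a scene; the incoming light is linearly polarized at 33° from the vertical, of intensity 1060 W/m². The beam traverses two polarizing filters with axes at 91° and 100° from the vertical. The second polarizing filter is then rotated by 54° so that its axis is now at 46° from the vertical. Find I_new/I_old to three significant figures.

Before rotation:
I₁ = I₀ cos²(91° − 33°) = I₀ cos²(58°) = 0.2808 I₀.
I₂ = I₁ cos²(100° − 91°) = 0.2808 I₀ · cos²(9°) = 0.2739 I₀.
After rotation:
I₁ = I₀ cos²(91° − 33°) = I₀ cos²(58°) = 0.2808 I₀.
I₂ = I₁ cos²(46° − 91°) = 0.2808 I₀ · cos²(45°) = 0.1404 I₀.
Ratio = 0.1404 / 0.2739 = 0.5125.

I_new/I_old ≈ 0.513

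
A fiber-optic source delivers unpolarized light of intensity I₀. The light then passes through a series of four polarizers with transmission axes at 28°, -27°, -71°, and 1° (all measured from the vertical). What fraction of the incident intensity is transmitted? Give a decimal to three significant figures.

Unpolarized light through the first polarizer → I₁ = ½ I₀, now polarized at 28°.
I₂ = I₁ cos²(-27° − 28°) = 0.5 I₀ · cos²(55°) = 0.1645 I₀.
I₃ = I₂ cos²(-71° + 27°) = 0.1645 I₀ · cos²(44°) = 0.08512 I₀.
I₄ = I₃ cos²(1° + 71°) = 0.08512 I₀ · cos²(72°) = 0.008128 I₀.
Transmitted fraction = 0.008128.

≈ 0.00813 I₀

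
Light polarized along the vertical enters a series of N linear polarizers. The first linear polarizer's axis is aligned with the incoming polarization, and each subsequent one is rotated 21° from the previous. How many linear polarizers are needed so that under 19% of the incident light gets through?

N = 14

First polarizer is aligned with the polarization: full transmission.
Each further stage multiplies by cos²(21°) = 0.8716.
After N polarizers: T = 0.8716^(N−1). Require T < 0.19 ⇒ N−1 > ln(0.19)/ln(0.8716) = 12.08, so N−1 ≥ 13 and N = 14.
Check: N=14 gives T = 0.1675 < 0.19; N=13 gives T = 0.1922.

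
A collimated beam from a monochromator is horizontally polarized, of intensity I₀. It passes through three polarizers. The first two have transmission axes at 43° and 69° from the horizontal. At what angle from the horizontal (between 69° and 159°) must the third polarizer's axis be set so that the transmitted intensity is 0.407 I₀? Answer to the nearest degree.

I₁ = I₀ cos²(43° − 0°) = I₀ cos²(43°) = 0.5349 I₀.
I₂ = I₁ cos²(69° − 43°) = 0.5349 I₀ · cos²(26°) = 0.4321 I₀.
Need I₃/I₀ = 0.407, so cos²(θ − 69°) = 0.407 / 0.4321 = 0.9419.
θ − 69° = arccos(√0.9419) = 13.9°, giving θ ≈ 69 + 13.9 = 82.9°.

θ ≈ 83°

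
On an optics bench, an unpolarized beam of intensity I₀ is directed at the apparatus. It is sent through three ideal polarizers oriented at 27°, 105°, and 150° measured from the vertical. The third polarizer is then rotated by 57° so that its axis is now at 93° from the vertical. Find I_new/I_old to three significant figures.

I_new/I_old ≈ 1.91

Before rotation:
Unpolarized light through the first polarizer → I₁ = ½ I₀, now polarized at 27°.
I₂ = I₁ cos²(105° − 27°) = 0.5 I₀ · cos²(78°) = 0.02161 I₀.
I₃ = I₂ cos²(150° − 105°) = 0.02161 I₀ · cos²(45°) = 0.01081 I₀.
After rotation:
Unpolarized light through the first polarizer → I₁ = ½ I₀, now polarized at 27°.
I₂ = I₁ cos²(105° − 27°) = 0.5 I₀ · cos²(78°) = 0.02161 I₀.
I₃ = I₂ cos²(93° − 105°) = 0.02161 I₀ · cos²(12°) = 0.02068 I₀.
Ratio = 0.02068 / 0.01081 = 1.914.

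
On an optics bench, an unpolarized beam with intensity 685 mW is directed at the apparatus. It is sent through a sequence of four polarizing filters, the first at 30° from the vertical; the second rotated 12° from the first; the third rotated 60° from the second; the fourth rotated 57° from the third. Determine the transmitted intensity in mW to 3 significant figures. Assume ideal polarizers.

Unpolarized light through the first polarizer → I₁ = 685 mW/2 = 342.5 mW, polarized at 30°.
I₂ = I₁ · cos²(12°) = 342.5 · 0.9568 = 327.7 mW.
I₃ = I₂ · cos²(60°) = 327.7 · 0.25 = 81.92 mW.
I₄ = I₃ · cos²(57°) = 81.92 · 0.2966 = 24.3 mW.

I ≈ 24.3 mW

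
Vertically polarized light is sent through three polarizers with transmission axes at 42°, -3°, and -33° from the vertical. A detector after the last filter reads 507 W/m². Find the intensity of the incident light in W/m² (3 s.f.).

By Malus's law, I₁ = I₀ cos²(42° − 0°) = I₀ cos²(42°) = 0.5523 I₀.
I₂ = I₁ cos²(-3° − 42°) = 0.5523 I₀ · cos²(45°) = 0.2761 I₀.
I₃ = I₂ cos²(-33° + 3°) = 0.2761 I₀ · cos²(30°) = 0.2071 I₀.
So 507 W/m² = 0.2071 I₀, giving I₀ = 507/0.2071 = 2448 W/m².

I₀ ≈ 2450 W/m²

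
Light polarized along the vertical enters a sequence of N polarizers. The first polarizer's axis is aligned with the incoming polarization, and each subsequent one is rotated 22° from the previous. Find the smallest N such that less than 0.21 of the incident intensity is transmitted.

First polarizer is aligned with the polarization: full transmission.
Each further stage multiplies by cos²(22°) = 0.8597.
After N polarizers: T = 0.8597^(N−1). Require T < 0.21 ⇒ N−1 > ln(0.21)/ln(0.8597) = 10.32, so N−1 ≥ 11 and N = 12.
Check: N=12 gives T = 0.1895 < 0.21; N=11 gives T = 0.2205.

N = 12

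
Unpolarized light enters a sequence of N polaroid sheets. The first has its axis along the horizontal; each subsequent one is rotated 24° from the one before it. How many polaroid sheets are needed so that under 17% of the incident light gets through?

First polarizer halves the unpolarized light: factor 1/2.
Each further stage multiplies by cos²(24°) = 0.8346.
After N polarizers: T = 0.5·0.8346^(N−1). Require T < 0.17 ⇒ N−1 > ln(0.17/0.5)/ln(0.8346) = 5.97, so N−1 ≥ 6 and N = 7.
Check: N=7 gives T = 0.1689 < 0.17; N=6 gives T = 0.2024.

N = 7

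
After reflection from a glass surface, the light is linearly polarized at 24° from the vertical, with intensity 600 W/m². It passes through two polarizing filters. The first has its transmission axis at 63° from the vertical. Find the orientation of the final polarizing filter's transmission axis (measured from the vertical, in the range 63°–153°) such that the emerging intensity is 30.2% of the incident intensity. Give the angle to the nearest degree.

By Malus's law, I₁ = I₀ cos²(63° − 24°) = I₀ cos²(39°) = 0.604 I₀.
Need I₂/I₀ = 0.302, so cos²(θ − 63°) = 0.302 / 0.604 = 0.5.
θ − 63° = arccos(√0.5) = 45.0°, giving θ ≈ 63 + 45.0 = 108.0°.

θ ≈ 108°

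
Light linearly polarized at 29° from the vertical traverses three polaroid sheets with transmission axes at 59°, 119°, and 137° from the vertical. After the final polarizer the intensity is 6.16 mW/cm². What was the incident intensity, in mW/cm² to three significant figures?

By Malus's law, I₁ = I₀ cos²(59° − 29°) = I₀ cos²(30°) = 0.75 I₀.
I₂ = I₁ cos²(119° − 59°) = 0.75 I₀ · cos²(60°) = 0.1875 I₀.
I₃ = I₂ cos²(137° − 119°) = 0.1875 I₀ · cos²(18°) = 0.1696 I₀.
So 6.16 mW/cm² = 0.1696 I₀, giving I₀ = 6.16/0.1696 = 36.32 mW/cm².

I₀ ≈ 36.3 mW/cm²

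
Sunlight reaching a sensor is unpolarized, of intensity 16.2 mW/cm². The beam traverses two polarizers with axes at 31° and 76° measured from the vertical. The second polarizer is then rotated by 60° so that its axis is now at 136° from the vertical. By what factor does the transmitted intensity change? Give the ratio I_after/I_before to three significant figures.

I_new/I_old ≈ 0.134

Before rotation:
Unpolarized light through the first polarizer → I₁ = ½ I₀, now polarized at 31°.
I₂ = I₁ cos²(76° − 31°) = 0.5 I₀ · cos²(45°) = 0.25 I₀.
After rotation:
Unpolarized light through the first polarizer → I₁ = ½ I₀, now polarized at 31°.
Angle between axes 1 and 2: 75°. I₂ = 0.5 I₀ · cos²(75°) = 0.03349 I₀.
Ratio = 0.03349 / 0.25 = 0.134.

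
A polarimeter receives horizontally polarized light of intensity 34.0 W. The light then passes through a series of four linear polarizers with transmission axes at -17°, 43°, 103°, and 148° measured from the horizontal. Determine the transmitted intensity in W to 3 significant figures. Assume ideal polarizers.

I ≈ 0.972 W

I₁ = 34.0 W · cos²(17°) = 31.09 W.
I₂ = I₁ · cos²(60°) = 31.09 · 0.25 = 7.773 W.
I₃ = I₂ · cos²(60°) = 7.773 · 0.25 = 1.943 W.
I₄ = I₃ · cos²(45°) = 1.943 · 0.5 = 0.9717 W.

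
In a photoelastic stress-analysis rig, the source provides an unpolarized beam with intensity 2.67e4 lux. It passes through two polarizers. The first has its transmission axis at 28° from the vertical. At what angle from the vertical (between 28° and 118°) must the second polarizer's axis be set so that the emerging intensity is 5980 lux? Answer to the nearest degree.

θ ≈ 76°

Unpolarized light through the first polarizer → I₁ = ½ I₀, now polarized at 28°.
Target fraction: 5980 / 2.67e4 lux = 0.224 of I₀.
Need I₂/I₀ = 0.224, so cos²(θ − 28°) = 0.224 / 0.5 = 0.4479.
θ − 28° = arccos(√0.4479) = 48.0°, giving θ ≈ 28 + 48.0 = 76.0°.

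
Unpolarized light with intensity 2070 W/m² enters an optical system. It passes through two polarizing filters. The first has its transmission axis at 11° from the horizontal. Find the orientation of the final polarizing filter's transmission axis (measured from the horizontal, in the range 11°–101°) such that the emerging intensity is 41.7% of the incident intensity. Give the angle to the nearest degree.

θ ≈ 35°

Unpolarized light through the first polarizer → I₁ = ½ I₀, now polarized at 11°.
Need I₂/I₀ = 0.417, so cos²(θ − 11°) = 0.417 / 0.5 = 0.834.
θ − 11° = arccos(√0.834) = 24.0°, giving θ ≈ 11 + 24.0 = 35.0°.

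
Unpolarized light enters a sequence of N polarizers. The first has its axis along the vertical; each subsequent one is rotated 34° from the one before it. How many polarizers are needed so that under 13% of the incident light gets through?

First polarizer halves the unpolarized light: factor 1/2.
Each further stage multiplies by cos²(34°) = 0.6873.
After N polarizers: T = 0.5·0.6873^(N−1). Require T < 0.13 ⇒ N−1 > ln(0.13/0.5)/ln(0.6873) = 3.59, so N−1 ≥ 4 and N = 5.
Check: N=5 gives T = 0.1116 < 0.13; N=4 gives T = 0.1623.

N = 5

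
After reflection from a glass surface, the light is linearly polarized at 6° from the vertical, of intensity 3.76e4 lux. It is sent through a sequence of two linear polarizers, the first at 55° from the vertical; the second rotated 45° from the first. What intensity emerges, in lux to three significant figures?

I₁ = 3.76e4 lux · cos²(49°) = 1.618e+04 lux.
I₂ = I₁ · cos²(45°) = 1.618e+04 · 0.5 = 8092 lux.

I ≈ 8090 lux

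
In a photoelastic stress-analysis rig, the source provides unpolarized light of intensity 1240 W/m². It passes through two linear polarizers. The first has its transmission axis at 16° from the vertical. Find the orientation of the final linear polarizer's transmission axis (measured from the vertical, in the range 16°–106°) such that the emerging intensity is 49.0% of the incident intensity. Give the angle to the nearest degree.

Unpolarized light through the first polarizer → I₁ = ½ I₀, now polarized at 16°.
Need I₂/I₀ = 0.49, so cos²(θ − 16°) = 0.49 / 0.5 = 0.98.
θ − 16° = arccos(√0.98) = 8.1°, giving θ ≈ 16 + 8.1 = 24.1°.

θ ≈ 24°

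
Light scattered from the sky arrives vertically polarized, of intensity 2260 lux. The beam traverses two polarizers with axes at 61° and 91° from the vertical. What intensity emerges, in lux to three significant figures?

I ≈ 398 lux

I₁ = 2260 lux · cos²(61°) = 531.2 lux.
I₂ = I₁ · cos²(30°) = 531.2 · 0.75 = 398.4 lux.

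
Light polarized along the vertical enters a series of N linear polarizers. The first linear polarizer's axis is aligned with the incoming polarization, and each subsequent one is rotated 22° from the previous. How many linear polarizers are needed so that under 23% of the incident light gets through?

N = 11

First polarizer is aligned with the polarization: full transmission.
Each further stage multiplies by cos²(22°) = 0.8597.
After N polarizers: T = 0.8597^(N−1). Require T < 0.23 ⇒ N−1 > ln(0.23)/ln(0.8597) = 9.72, so N−1 ≥ 10 and N = 11.
Check: N=11 gives T = 0.2205 < 0.23; N=10 gives T = 0.2564.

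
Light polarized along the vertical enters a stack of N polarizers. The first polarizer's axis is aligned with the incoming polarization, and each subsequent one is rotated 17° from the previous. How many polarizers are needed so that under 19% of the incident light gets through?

N = 20

First polarizer is aligned with the polarization: full transmission.
Each further stage multiplies by cos²(17°) = 0.9145.
After N polarizers: T = 0.9145^(N−1). Require T < 0.19 ⇒ N−1 > ln(0.19)/ln(0.9145) = 18.59, so N−1 ≥ 19 and N = 20.
Check: N=20 gives T = 0.1831 < 0.19; N=19 gives T = 0.2002.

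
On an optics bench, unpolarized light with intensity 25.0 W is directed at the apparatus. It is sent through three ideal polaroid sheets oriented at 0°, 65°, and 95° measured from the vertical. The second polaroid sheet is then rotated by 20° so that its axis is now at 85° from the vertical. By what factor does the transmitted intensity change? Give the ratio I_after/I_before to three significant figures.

Before rotation:
Unpolarized light through the first polarizer → I₁ = ½ I₀, now polarized at 0°.
I₂ = I₁ cos²(65° − 0°) = 0.5 I₀ · cos²(65°) = 0.0893 I₀.
I₃ = I₂ cos²(95° − 65°) = 0.0893 I₀ · cos²(30°) = 0.06698 I₀.
After rotation:
Unpolarized light through the first polarizer → I₁ = ½ I₀, now polarized at 0°.
I₂ = I₁ cos²(85° − 0°) = 0.5 I₀ · cos²(85°) = 0.003798 I₀.
I₃ = I₂ cos²(95° − 85°) = 0.003798 I₀ · cos²(10°) = 0.003684 I₀.
Ratio = 0.003684 / 0.06698 = 0.055.

I_new/I_old ≈ 0.0550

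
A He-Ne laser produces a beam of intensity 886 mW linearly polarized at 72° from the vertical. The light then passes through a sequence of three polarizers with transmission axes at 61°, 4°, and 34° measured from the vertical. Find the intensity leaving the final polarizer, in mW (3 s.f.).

I₁ = 886 mW · cos²(11°) = 853.7 mW.
I₂ = I₁ · cos²(57°) = 853.7 · 0.2966 = 253.2 mW.
I₃ = I₂ · cos²(30°) = 253.2 · 0.75 = 189.9 mW.

I ≈ 190 mW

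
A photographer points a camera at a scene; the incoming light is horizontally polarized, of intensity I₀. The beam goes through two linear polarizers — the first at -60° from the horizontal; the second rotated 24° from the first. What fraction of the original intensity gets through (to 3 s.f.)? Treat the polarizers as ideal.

I₁ = I₀ cos²(-60° − 0°) = I₀ cos²(60°) = 0.25 I₀.
I₂ = I₁ cos²(24°) = 0.25 · 0.8346 I₀ = 0.2086 I₀.
Transmitted fraction = 0.2086.

≈ 0.209 I₀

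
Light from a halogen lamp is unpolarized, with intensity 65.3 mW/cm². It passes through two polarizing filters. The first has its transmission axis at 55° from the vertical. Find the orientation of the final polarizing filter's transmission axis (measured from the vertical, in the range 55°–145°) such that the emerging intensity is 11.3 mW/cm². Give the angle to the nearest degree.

θ ≈ 109°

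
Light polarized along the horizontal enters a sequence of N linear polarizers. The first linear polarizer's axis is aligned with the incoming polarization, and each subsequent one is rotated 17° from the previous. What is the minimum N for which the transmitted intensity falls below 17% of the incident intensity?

N = 21

First polarizer is aligned with the polarization: full transmission.
Each further stage multiplies by cos²(17°) = 0.9145.
After N polarizers: T = 0.9145^(N−1). Require T < 0.17 ⇒ N−1 > ln(0.17)/ln(0.9145) = 19.83, so N−1 ≥ 20 and N = 21.
Check: N=21 gives T = 0.1674 < 0.17; N=20 gives T = 0.1831.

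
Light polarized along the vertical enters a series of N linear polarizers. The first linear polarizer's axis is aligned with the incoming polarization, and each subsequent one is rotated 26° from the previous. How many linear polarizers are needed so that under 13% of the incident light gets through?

N = 11

First polarizer is aligned with the polarization: full transmission.
Each further stage multiplies by cos²(26°) = 0.8078.
After N polarizers: T = 0.8078^(N−1). Require T < 0.13 ⇒ N−1 > ln(0.13)/ln(0.8078) = 9.56, so N−1 ≥ 10 and N = 11.
Check: N=11 gives T = 0.1184 < 0.13; N=10 gives T = 0.1465.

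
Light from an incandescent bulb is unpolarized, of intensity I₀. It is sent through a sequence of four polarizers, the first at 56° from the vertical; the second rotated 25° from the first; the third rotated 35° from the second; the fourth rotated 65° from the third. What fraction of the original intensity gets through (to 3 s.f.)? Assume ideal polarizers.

Unpolarized light through the first polarizer → I₁ = ½ I₀, now polarized at 56°.
I₂ = I₁ cos²(25°) = 0.5 · 0.8214 I₀ = 0.4107 I₀.
I₃ = I₂ cos²(35°) = 0.4107 · 0.671 I₀ = 0.2756 I₀.
I₄ = I₃ cos²(65°) = 0.2756 · 0.1786 I₀ = 0.04922 I₀.
Transmitted fraction = 0.04922.

≈ 0.0492 I₀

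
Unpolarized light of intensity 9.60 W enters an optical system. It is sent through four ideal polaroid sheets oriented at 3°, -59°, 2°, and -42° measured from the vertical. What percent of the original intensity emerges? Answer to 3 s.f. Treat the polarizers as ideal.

Unpolarized light through the first polarizer → I₁ = 9.60 W/2 = 4.8 W, polarized at 3°.
I₂ = I₁ · cos²(62°) = 4.8 · 0.2204 = 1.058 W.
I₃ = I₂ · cos²(61°) = 1.058 · 0.235 = 0.2487 W.
I₄ = I₃ · cos²(44°) = 0.2487 · 0.5174 = 0.1287 W.
That is 1.34% of the incident intensity.

≈ 1.34%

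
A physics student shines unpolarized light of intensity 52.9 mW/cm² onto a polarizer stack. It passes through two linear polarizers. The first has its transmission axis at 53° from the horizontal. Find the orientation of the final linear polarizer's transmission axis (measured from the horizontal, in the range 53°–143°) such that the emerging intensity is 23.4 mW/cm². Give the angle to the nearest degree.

θ ≈ 73°

Unpolarized light through the first polarizer → I₁ = ½ I₀, now polarized at 53°.
Target fraction: 23.4 / 52.9 mW/cm² = 0.4423 of I₀.
Need I₂/I₀ = 0.4423, so cos²(θ − 53°) = 0.4423 / 0.5 = 0.8847.
θ − 53° = arccos(√0.8847) = 19.9°, giving θ ≈ 53 + 19.9 = 72.9°.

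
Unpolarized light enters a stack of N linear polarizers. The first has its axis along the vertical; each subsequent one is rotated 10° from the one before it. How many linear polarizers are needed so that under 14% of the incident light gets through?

N = 43

First polarizer halves the unpolarized light: factor 1/2.
Each further stage multiplies by cos²(10°) = 0.9698.
After N polarizers: T = 0.5·0.9698^(N−1). Require T < 0.14 ⇒ N−1 > ln(0.14/0.5)/ln(0.9698) = 41.58, so N−1 ≥ 42 and N = 43.
Check: N=43 gives T = 0.1382 < 0.14; N=42 gives T = 0.1425.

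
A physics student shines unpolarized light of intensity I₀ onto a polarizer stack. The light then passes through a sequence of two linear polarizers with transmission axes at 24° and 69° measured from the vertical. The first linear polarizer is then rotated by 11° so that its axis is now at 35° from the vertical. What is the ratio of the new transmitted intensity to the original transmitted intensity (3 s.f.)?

I_new/I_old ≈ 1.37

Before rotation:
Unpolarized light through the first polarizer → I₁ = ½ I₀, now polarized at 24°.
I₂ = I₁ cos²(69° − 24°) = 0.5 I₀ · cos²(45°) = 0.25 I₀.
After rotation:
Unpolarized light through the first polarizer → I₁ = ½ I₀, now polarized at 35°.
I₂ = I₁ cos²(69° − 35°) = 0.5 I₀ · cos²(34°) = 0.3437 I₀.
Ratio = 0.3437 / 0.25 = 1.375.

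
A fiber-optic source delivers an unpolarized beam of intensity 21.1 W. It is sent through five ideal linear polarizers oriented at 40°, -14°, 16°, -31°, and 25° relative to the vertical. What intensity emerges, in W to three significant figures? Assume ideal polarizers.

Unpolarized light through the first polarizer → I₁ = 21.1 W/2 = 10.55 W, polarized at 40°.
I₂ = I₁ · cos²(54°) = 10.55 · 0.3455 = 3.645 W.
I₃ = I₂ · cos²(30°) = 3.645 · 0.75 = 2.734 W.
I₄ = I₃ · cos²(47°) = 2.734 · 0.4651 = 1.272 W.
I₅ = I₄ · cos²(56°) = 1.272 · 0.3127 = 0.3976 W.

I ≈ 0.398 W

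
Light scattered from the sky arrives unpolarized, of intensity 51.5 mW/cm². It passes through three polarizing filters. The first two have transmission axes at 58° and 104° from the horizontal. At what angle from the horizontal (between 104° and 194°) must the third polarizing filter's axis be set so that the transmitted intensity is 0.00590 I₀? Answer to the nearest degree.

Unpolarized light through the first polarizer → I₁ = ½ I₀, now polarized at 58°.
I₂ = I₁ cos²(104° − 58°) = 0.5 I₀ · cos²(46°) = 0.2413 I₀.
Need I₃/I₀ = 0.0059, so cos²(θ − 104°) = 0.0059 / 0.2413 = 0.02445.
θ − 104° = arccos(√0.02445) = 81.0°, giving θ ≈ 104 + 81.0 = 185.0°.

θ ≈ 185°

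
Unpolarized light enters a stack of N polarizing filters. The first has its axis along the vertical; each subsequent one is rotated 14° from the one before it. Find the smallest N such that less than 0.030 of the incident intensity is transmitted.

First polarizer halves the unpolarized light: factor 1/2.
Each further stage multiplies by cos²(14°) = 0.9415.
After N polarizers: T = 0.5·0.9415^(N−1). Require T < 0.030 ⇒ N−1 > ln(0.030/0.5)/ln(0.9415) = 46.65, so N−1 ≥ 47 and N = 48.
Check: N=48 gives T = 0.02937 < 0.030; N=47 gives T = 0.0312.

N = 48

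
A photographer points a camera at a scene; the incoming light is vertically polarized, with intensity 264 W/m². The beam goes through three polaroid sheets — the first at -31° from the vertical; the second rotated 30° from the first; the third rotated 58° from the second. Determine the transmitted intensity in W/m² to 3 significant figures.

I ≈ 40.9 W/m²

I₁ = 264 W/m² · cos²(31°) = 194 W/m².
I₂ = I₁ · cos²(30°) = 194 · 0.75 = 145.5 W/m².
I₃ = I₂ · cos²(58°) = 145.5 · 0.2808 = 40.85 W/m².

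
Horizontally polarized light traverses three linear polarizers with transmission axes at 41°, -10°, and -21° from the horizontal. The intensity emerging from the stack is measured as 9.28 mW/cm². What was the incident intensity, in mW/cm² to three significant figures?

I₁ = I₀ cos²(41° − 0°) = I₀ cos²(41°) = 0.5696 I₀.
I₂ = I₁ cos²(-10° − 41°) = 0.5696 I₀ · cos²(51°) = 0.2256 I₀.
I₃ = I₂ cos²(-21° + 10°) = 0.2256 I₀ · cos²(11°) = 0.2174 I₀.
So 9.28 mW/cm² = 0.2174 I₀, giving I₀ = 9.28/0.2174 = 42.69 mW/cm².

I₀ ≈ 42.7 mW/cm²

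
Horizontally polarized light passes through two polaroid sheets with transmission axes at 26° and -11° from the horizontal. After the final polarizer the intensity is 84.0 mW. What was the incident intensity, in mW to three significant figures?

I₁ = I₀ cos²(26° − 0°) = I₀ cos²(26°) = 0.8078 I₀.
I₂ = I₁ cos²(-11° − 26°) = 0.8078 I₀ · cos²(37°) = 0.5152 I₀.
So 84.0 mW = 0.5152 I₀, giving I₀ = 84.0/0.5152 = 163 mW.

I₀ ≈ 163 mW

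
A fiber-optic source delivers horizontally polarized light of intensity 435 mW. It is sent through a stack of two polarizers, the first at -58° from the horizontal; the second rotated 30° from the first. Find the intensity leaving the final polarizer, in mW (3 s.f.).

I ≈ 91.6 mW

I₁ = 435 mW · cos²(58°) = 122.2 mW.
I₂ = I₁ · cos²(30°) = 122.2 · 0.75 = 91.62 mW.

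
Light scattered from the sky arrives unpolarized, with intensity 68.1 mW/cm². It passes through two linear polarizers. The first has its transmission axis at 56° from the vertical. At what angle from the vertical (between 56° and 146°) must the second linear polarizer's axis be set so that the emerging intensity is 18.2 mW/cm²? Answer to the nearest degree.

Unpolarized light through the first polarizer → I₁ = ½ I₀, now polarized at 56°.
Target fraction: 18.2 / 68.1 mW/cm² = 0.2673 of I₀.
Need I₂/I₀ = 0.2673, so cos²(θ − 56°) = 0.2673 / 0.5 = 0.5345.
θ − 56° = arccos(√0.5345) = 43.0°, giving θ ≈ 56 + 43.0 = 99.0°.

θ ≈ 99°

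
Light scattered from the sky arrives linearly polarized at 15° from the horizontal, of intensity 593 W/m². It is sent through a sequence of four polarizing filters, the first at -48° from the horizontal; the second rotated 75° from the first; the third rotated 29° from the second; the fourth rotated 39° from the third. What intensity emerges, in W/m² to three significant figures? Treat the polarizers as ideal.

I ≈ 3.78 W/m²

By Malus's law, I₁ = 593 W/m² · cos²(63°) = 122.2 W/m².
I₂ = I₁ · cos²(75°) = 122.2 · 0.06699 = 8.187 W/m².
I₃ = I₂ · cos²(29°) = 8.187 · 0.765 = 6.263 W/m².
I₄ = I₃ · cos²(39°) = 6.263 · 0.604 = 3.783 W/m².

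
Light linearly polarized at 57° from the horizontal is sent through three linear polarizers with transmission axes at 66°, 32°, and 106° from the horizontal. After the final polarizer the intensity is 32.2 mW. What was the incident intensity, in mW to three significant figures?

I₀ ≈ 632 mW

I₁ = I₀ cos²(66° − 57°) = I₀ cos²(9°) = 0.9755 I₀.
I₂ = I₁ cos²(32° − 66°) = 0.9755 I₀ · cos²(34°) = 0.6705 I₀.
I₃ = I₂ cos²(106° − 32°) = 0.6705 I₀ · cos²(74°) = 0.05094 I₀.
So 32.2 mW = 0.05094 I₀, giving I₀ = 32.2/0.05094 = 632.1 mW.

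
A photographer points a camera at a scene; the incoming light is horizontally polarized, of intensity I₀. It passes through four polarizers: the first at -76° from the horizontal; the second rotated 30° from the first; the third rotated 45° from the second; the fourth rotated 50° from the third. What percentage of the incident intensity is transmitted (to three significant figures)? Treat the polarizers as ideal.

By Malus's law, I₁ = I₀ cos²(-76° − 0°) = I₀ cos²(76°) = 0.05853 I₀.
I₂ = I₁ cos²(30°) = 0.05853 · 0.75 I₀ = 0.04389 I₀.
I₃ = I₂ cos²(45°) = 0.04389 · 0.5 I₀ = 0.02195 I₀.
I₄ = I₃ cos²(50°) = 0.02195 · 0.4132 I₀ = 0.009068 I₀.
That is 0.9068% of the incident intensity.

≈ 0.907%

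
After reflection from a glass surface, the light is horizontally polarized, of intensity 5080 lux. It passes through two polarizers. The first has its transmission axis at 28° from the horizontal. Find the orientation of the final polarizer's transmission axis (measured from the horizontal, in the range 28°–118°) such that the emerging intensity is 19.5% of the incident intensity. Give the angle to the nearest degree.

θ ≈ 88°

By Malus's law, I₁ = I₀ cos²(28° − 0°) = I₀ cos²(28°) = 0.7796 I₀.
Need I₂/I₀ = 0.195, so cos²(θ − 28°) = 0.195 / 0.7796 = 0.2501.
θ − 28° = arccos(√0.2501) = 60.0°, giving θ ≈ 28 + 60.0 = 88.0°.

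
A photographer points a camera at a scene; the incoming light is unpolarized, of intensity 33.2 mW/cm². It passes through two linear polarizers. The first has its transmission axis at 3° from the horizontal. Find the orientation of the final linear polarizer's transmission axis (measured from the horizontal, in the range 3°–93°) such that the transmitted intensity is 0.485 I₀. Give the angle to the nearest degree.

θ ≈ 13°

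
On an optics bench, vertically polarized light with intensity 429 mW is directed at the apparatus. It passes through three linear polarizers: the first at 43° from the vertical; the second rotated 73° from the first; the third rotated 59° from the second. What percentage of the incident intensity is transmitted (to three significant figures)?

≈ 1.21%

By Malus's law, I₁ = 429 mW · cos²(43°) = 229.5 mW.
I₂ = I₁ · cos²(73°) = 229.5 · 0.08548 = 19.61 mW.
I₃ = I₂ · cos²(59°) = 19.61 · 0.2653 = 5.203 mW.
That is 1.213% of the incident intensity.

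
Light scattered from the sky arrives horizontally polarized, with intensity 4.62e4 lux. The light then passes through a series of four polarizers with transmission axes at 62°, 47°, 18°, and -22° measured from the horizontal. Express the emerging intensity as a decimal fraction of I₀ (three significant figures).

I/I₀ ≈ 0.0923

By Malus's law, I₁ = 4.62e4 lux · cos²(62°) = 1.018e+04 lux.
I₂ = I₁ · cos²(15°) = 1.018e+04 · 0.933 = 9501 lux.
I₃ = I₂ · cos²(29°) = 9501 · 0.765 = 7268 lux.
I₄ = I₃ · cos²(40°) = 7268 · 0.5868 = 4265 lux.
Transmitted fraction = 0.09231.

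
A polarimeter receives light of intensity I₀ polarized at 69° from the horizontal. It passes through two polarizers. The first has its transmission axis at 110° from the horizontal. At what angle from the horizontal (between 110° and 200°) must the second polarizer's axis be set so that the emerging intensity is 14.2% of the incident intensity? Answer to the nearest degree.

I₁ = I₀ cos²(110° − 69°) = I₀ cos²(41°) = 0.5696 I₀.
Need I₂/I₀ = 0.142, so cos²(θ − 110°) = 0.142 / 0.5696 = 0.2493.
θ − 110° = arccos(√0.2493) = 60.0°, giving θ ≈ 110 + 60.0 = 170.0°.

θ ≈ 170°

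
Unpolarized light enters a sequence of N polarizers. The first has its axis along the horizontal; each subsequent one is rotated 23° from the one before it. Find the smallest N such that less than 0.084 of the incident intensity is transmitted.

First polarizer halves the unpolarized light: factor 1/2.
Each further stage multiplies by cos²(23°) = 0.8473.
After N polarizers: T = 0.5·0.8473^(N−1). Require T < 0.084 ⇒ N−1 > ln(0.084/0.5)/ln(0.8473) = 10.77, so N−1 ≥ 11 and N = 12.
Check: N=12 gives T = 0.08082 < 0.084; N=11 gives T = 0.09539.

N = 12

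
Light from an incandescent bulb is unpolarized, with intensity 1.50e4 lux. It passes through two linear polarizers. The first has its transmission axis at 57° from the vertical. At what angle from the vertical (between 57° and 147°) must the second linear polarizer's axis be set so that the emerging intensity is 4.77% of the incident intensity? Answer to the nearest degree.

θ ≈ 129°

Unpolarized light through the first polarizer → I₁ = ½ I₀, now polarized at 57°.
Need I₂/I₀ = 0.0477, so cos²(θ − 57°) = 0.0477 / 0.5 = 0.0954.
θ − 57° = arccos(√0.0954) = 72.0°, giving θ ≈ 57 + 72.0 = 129.0°.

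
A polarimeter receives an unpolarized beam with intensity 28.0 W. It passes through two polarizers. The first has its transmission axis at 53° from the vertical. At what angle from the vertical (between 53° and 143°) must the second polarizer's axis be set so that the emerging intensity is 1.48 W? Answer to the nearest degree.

Unpolarized light through the first polarizer → I₁ = ½ I₀, now polarized at 53°.
Target fraction: 1.48 / 28.0 W = 0.05286 of I₀.
Need I₂/I₀ = 0.05286, so cos²(θ − 53°) = 0.05286 / 0.5 = 0.1057.
θ − 53° = arccos(√0.1057) = 71.0°, giving θ ≈ 53 + 71.0 = 124.0°.

θ ≈ 124°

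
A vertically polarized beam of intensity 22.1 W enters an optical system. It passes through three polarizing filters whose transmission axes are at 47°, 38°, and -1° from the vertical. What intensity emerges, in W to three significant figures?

By Malus's law, I₁ = 22.1 W · cos²(47°) = 10.28 W.
I₂ = I₁ · cos²(9°) = 10.28 · 0.9755 = 10.03 W.
I₃ = I₂ · cos²(39°) = 10.03 · 0.604 = 6.056 W.

I ≈ 6.06 W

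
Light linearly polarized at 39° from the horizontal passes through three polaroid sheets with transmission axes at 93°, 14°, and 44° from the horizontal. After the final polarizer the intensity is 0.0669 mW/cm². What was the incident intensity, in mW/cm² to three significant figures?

I₁ = I₀ cos²(93° − 39°) = I₀ cos²(54°) = 0.3455 I₀.
I₂ = I₁ cos²(14° − 93°) = 0.3455 I₀ · cos²(79°) = 0.01258 I₀.
I₃ = I₂ cos²(44° − 14°) = 0.01258 I₀ · cos²(30°) = 0.009434 I₀.
So 0.0669 mW/cm² = 0.009434 I₀, giving I₀ = 0.0669/0.009434 = 7.091 mW/cm².

I₀ ≈ 7.09 mW/cm²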